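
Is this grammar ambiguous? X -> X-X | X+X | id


'id-id+id' has two parse trees (no precedence encoded between - and +)
Ambiguous


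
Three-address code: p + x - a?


Break into single-operator statements:
t1 = p + x
t2 = t1 - a


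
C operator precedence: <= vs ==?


'<=' is relational (level 7); '==' is equality (level 6)
Higher level binds tighter
'<=' has higher precedence than '=='


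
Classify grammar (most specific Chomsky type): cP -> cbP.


LHS has context (more than one symbol) and |LHS| ≤ |RHS|
Classification: Type 1 (Context-Sensitive)


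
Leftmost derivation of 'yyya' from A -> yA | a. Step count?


Derivation: A => yA => yyA => yyyA => yyya
Steps: 4


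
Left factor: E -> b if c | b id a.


Common prefix: 'b'
Factored: E -> b E', E' -> if c | id a


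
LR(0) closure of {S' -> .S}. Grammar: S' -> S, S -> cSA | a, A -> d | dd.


Start: S' -> .S
For each item with dot before a nonterminal B, add B -> .γ for every B-production
Closure: [S' -> .S, S -> .cSA, S -> .a]


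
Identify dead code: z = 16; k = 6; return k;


z is assigned but never read
Dead: 'z = 16'


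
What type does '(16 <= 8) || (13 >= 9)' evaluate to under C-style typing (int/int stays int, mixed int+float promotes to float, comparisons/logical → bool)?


Operand types: bool || bool
Rule: logical operators take bool operands and yield bool
Result type: bool


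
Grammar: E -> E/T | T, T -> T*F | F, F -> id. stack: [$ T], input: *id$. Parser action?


shift '*' to continue T -> T*F
Action: shift


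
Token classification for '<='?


Pattern: operator symbol
Type: OPERATOR


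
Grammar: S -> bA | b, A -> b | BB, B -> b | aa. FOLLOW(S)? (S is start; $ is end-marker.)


$ ∈ FOLLOW(S). For each A -> αBβ: add FIRST(β)\{ε} to FOLLOW(B); if β nullable, add FOLLOW(A).
FOLLOW(S) = {$}


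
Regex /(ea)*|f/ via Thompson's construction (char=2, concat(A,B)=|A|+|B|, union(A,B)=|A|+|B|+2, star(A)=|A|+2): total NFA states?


Syntax tree has 3 char leaf(s), 1 union(s), 1 star(s)
chars contribute 3×2 = 6; each union adds +2; each star adds +2
Total: 6 + 2 + 2 = 10 states


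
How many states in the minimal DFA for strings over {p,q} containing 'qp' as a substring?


KMP-style automaton: 2 progress states + 1 absorbing accept = 3
Minimal DFA: 3 states


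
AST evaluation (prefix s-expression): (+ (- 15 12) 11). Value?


Evaluate inner: (- 15 12) = 3
Evaluate root: (+ 3 11) = 14
Result: 14


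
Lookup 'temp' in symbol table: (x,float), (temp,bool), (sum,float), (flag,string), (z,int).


Lookup 'temp' → type bool


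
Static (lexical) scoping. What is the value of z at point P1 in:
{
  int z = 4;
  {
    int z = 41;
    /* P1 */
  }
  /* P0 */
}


z declared in the same block as P1
z = 41


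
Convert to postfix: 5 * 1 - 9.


Left to right (same or higher precedence on left)
Postfix: 5 1 * 9 -


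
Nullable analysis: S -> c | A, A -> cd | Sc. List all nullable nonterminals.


A nonterminal is nullable iff some alternative derives ε (directly, or every symbol in it is nullable)
Nullable: {}


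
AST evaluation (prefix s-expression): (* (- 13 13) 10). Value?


Evaluate inner: (- 13 13) = 0
Evaluate root: (* 0 10) = 0
Result: 0


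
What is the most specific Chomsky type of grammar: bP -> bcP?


LHS has context (more than one symbol) and |LHS| ≤ |RHS|
Classification: Type 1 (Context-Sensitive)


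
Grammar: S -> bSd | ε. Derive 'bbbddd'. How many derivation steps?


Derivation: S => bSd => bbSdd => bbbSddd => bbbddd
Steps: 4


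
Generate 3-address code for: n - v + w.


Break into single-operator statements:
t1 = n - v
t2 = t1 + w


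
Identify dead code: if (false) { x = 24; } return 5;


condition is constant false, so the whole block is unreachable
Dead: 'if (false) { x = 24; }'


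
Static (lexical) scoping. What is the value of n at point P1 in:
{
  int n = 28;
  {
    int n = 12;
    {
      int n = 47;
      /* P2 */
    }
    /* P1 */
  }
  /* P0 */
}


n declared in the same block as P1
n = 12


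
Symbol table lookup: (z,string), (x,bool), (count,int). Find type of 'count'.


Lookup 'count' → type int


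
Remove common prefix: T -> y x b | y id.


Common prefix: 'y'
Factored: T -> y T', T' -> x b | id


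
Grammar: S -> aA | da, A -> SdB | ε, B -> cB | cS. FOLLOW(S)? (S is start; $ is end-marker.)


$ ∈ FOLLOW(S). For each A -> αBβ: add FIRST(β)\{ε} to FOLLOW(B); if β nullable, add FOLLOW(A).
FOLLOW(S) = {$, d}


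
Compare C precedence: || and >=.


'>=' is relational (level 7); '||' is logical OR (level 1)
Higher level binds tighter
'>=' has higher precedence than '||'


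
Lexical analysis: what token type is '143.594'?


Pattern: digits with a decimal point
Type: FLOAT_LITERAL


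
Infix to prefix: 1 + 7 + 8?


left-to-right (same/higher precedence on left): tree is (+ (+ 1 7) 8)
Prefix: + + 1 7 8


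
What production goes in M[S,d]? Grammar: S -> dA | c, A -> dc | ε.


For [S, d]: 'd' ∈ FIRST(dA)
Entry: S -> dA


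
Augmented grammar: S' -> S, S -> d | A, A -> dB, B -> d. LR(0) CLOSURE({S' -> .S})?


Start: S' -> .S
For each item with dot before a nonterminal B, add B -> .γ for every B-production
Closure: [S' -> .S, S -> .d, S -> .A, A -> .dB]


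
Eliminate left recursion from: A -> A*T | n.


Left-recursive alternatives: A*T; non-recursive: n
Introduce A': A -> nA', A' -> *TA' | ε


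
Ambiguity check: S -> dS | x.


right-linear, alternatives start with distinct terminals 'd' vs 'x': unique leftmost derivation
Unambiguous


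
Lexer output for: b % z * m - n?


Scan left to right, longest-match per lexeme
Tokens: ID(b), OP(%), ID(z), OP(*), ID(m), OP(-), ID(n)


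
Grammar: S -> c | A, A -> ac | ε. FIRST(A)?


Per alternative of A: FIRST(ac) = {a}; FIRST(ε) = {ε}
FIRST(A) = {a, ε}


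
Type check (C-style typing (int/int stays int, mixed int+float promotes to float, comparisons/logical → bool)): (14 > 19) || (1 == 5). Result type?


Operand types: bool || bool
Rule: logical operators take bool operands and yield bool
Result type: bool


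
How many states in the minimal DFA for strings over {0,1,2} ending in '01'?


Track the longest suffix of input matching a prefix of '01': 3 classes (prefixes of length 0..2)
Minimal DFA: 3 states


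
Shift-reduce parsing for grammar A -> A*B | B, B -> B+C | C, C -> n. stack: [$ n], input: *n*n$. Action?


'n' on top is the handle for C -> n
Action: reduce (C -> n)


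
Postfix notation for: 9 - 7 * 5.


* has higher precedence, evaluate 7*5 first
Postfix: 9 7 5 * -


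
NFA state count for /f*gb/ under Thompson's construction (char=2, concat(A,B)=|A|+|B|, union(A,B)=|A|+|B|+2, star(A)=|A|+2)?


Syntax tree has 3 char leaf(s), 0 union(s), 1 star(s)
chars contribute 3×2 = 6; each union adds +2; each star adds +2
Total: 6 + 0 + 2 = 8 states


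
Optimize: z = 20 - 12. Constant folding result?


20 - 12 = 8 at compile time
Optimized: z = 8


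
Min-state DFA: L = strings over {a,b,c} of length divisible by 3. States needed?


Track length mod 3: states 0..2, accept at 0
Minimal DFA: 3 states


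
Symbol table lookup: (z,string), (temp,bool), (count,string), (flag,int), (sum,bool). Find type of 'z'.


Lookup 'z' → type string


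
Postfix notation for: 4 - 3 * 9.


* has higher precedence, evaluate 3*9 first
Postfix: 4 3 9 * -


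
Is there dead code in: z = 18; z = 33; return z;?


first assignment to z is overwritten before any read
Dead: 'z = 18'


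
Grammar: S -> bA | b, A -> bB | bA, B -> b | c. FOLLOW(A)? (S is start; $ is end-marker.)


$ ∈ FOLLOW(S). For each A -> αBβ: add FIRST(β)\{ε} to FOLLOW(B); if β nullable, add FOLLOW(A).
FOLLOW(A) = {$}


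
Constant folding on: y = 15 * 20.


15 * 20 = 300 at compile time
Optimized: y = 300


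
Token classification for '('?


Pattern: delimiter/punctuation
Type: PUNCTUATION


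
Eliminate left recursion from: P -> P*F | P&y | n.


Left-recursive alternatives: P*F, P&y; non-recursive: n
Introduce P': P -> nP', P' -> *FP' | &yP' | ε


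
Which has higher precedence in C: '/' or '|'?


'/' is multiplicative (level 10); '|' is bitwise OR (level 3)
Higher level binds tighter
'/' has higher precedence than '|'


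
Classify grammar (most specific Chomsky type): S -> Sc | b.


Left-linear: every RHS is a terminal or one nonterminal followed by a terminal
Classification: Type 3 (Regular)


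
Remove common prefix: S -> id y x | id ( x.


Common prefix: 'id'
Factored: S -> id S', S' -> y x | ( x


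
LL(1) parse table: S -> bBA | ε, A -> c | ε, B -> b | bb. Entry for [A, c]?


For [A, c]: 'c' ∈ FIRST(c)
Entry: A -> c


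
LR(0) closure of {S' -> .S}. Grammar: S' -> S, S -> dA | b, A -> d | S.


Start: S' -> .S
For each item with dot before a nonterminal B, add B -> .γ for every B-production
Closure: [S' -> .S, S -> .dA, S -> .b]


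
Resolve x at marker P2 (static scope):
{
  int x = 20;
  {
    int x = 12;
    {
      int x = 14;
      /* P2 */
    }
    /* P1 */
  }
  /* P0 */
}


x declared in the same block as P2
x = 14


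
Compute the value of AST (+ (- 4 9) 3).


Evaluate inner: (- 4 9) = -5
Evaluate root: (+ -5 3) = -2
Result: -2


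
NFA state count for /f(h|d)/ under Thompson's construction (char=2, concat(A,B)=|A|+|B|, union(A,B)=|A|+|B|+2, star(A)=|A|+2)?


Syntax tree has 3 char leaf(s), 1 union(s), 0 star(s)
chars contribute 3×2 = 6; each union adds +2; each star adds +2
Total: 6 + 2 + 0 = 8 states


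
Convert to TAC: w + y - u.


Break into single-operator statements:
t1 = w + y
t2 = t1 - u


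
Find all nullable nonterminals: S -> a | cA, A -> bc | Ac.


A nonterminal is nullable iff some alternative derives ε (directly, or every symbol in it is nullable)
Nullable: {}


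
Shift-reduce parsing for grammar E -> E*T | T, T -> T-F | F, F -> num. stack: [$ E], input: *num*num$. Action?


shift '*' to continue E -> E*T
Action: shift


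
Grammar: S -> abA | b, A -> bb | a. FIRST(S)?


Per alternative of S: FIRST(abA) = {a}; FIRST(b) = {b}
FIRST(S) = {a, b}


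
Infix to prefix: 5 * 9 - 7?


left-to-right (same/higher precedence on left): tree is (- (* 5 9) 7)
Prefix: - * 5 9 7


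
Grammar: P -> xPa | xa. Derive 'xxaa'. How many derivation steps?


Derivation: P => xPa => xxaa
Steps: 2


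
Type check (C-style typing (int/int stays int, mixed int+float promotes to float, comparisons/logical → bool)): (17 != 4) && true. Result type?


Operand types: bool && bool
Rule: logical operators take bool operands and yield bool
Result type: bool


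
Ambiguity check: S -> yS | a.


right-linear, alternatives start with distinct terminals 'y' vs 'a': unique leftmost derivation
Unambiguous


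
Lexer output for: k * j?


Scan left to right, longest-match per lexeme
Tokens: ID(k), OP(*), ID(j)


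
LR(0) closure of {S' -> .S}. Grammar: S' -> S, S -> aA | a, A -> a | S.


Start: S' -> .S
For each item with dot before a nonterminal B, add B -> .γ for every B-production
Closure: [S' -> .S, S -> .aA, S -> .a]


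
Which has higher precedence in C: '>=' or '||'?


'>=' is relational (level 7); '||' is logical OR (level 1)
Higher level binds tighter
'>=' has higher precedence than '||'


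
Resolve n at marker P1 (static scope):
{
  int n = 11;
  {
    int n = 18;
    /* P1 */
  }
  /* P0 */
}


n declared in the same block as P1
n = 18


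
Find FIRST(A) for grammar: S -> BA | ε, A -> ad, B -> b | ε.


Per alternative of A: FIRST(ad) = {a}
FIRST(A) = {a}


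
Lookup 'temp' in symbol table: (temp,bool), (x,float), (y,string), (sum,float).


Lookup 'temp' → type bool


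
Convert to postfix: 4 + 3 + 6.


Left to right (same or higher precedence on left)
Postfix: 4 3 + 6 +


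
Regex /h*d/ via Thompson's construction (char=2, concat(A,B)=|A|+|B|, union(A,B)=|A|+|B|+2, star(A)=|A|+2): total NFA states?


Syntax tree has 2 char leaf(s), 0 union(s), 1 star(s)
chars contribute 2×2 = 4; each union adds +2; each star adds +2
Total: 4 + 0 + 2 = 6 states


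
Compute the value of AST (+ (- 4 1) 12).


Evaluate inner: (- 4 1) = 3
Evaluate root: (+ 3 12) = 15
Result: 15


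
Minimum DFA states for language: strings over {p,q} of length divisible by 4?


Track length mod 4: states 0..3, accept at 0
Minimal DFA: 4 states


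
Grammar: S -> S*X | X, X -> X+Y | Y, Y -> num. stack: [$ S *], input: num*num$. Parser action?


no handle ('S*' is not any RHS); shift 'num'
Action: shift


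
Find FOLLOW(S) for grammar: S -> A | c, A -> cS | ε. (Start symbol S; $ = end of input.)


$ ∈ FOLLOW(S). For each A -> αBβ: add FIRST(β)\{ε} to FOLLOW(B); if β nullable, add FOLLOW(A).
FOLLOW(S) = {$}


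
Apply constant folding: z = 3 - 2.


3 - 2 = 1 at compile time
Optimized: z = 1


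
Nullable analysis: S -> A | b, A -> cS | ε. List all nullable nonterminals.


A nonterminal is nullable iff some alternative derives ε (directly, or every symbol in it is nullable)
Nullable: {A, S}


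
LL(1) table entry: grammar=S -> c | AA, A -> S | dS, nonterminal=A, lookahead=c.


For [A, c]: 'c' ∈ FIRST(S)
Entry: A -> S


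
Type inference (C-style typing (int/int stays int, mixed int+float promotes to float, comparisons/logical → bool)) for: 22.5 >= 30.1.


Operand types: float >= float
Rule: comparison yields bool
Result type: bool


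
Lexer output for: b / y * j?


Scan left to right, longest-match per lexeme
Tokens: ID(b), OP(/), ID(y), OP(*), ID(j)


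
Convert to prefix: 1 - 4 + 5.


left-to-right (same/higher precedence on left): tree is (+ (- 1 4) 5)
Prefix: + - 1 4 5


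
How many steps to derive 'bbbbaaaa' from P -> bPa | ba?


Derivation: P => bPa => bbPaa => bbbPaaa => bbbbaaaa
Steps: 4


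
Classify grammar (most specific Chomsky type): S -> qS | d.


Right-linear: every RHS is a terminal or a terminal followed by one nonterminal
Classification: Type 3 (Regular)


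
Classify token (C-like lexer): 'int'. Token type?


Pattern: reserved word
Type: KEYWORD


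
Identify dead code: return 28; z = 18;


statement follows a return and is unreachable
Dead: 'z = 18'


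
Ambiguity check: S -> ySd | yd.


balanced y^n…d^n: each string has a unique parse
Unambiguous


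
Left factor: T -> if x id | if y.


Common prefix: 'if'
Factored: T -> if T', T' -> x id | y


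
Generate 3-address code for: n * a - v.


Break into single-operator statements:
t1 = n * a
t2 = t1 - v


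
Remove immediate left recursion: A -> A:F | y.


Left-recursive alternatives: A:F; non-recursive: y
Introduce A': A -> yA', A' -> :FA' | ε


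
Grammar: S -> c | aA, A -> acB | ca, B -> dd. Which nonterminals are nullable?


A nonterminal is nullable iff some alternative derives ε (directly, or every symbol in it is nullable)
Nullable: {}


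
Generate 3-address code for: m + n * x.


Break into single-operator statements:
t1 = n * x
t2 = m + t1


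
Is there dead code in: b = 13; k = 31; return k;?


b is assigned but never read
Dead: 'b = 13'


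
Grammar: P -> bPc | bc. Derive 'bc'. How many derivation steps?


Derivation: P => bc
Steps: 1


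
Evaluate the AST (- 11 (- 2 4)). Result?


Evaluate inner: (- 2 4) = -2
Evaluate root: (- 11 -2) = 13
Result: 13


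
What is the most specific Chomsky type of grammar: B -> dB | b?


Right-linear: every RHS is a terminal or a terminal followed by one nonterminal
Classification: Type 3 (Regular)


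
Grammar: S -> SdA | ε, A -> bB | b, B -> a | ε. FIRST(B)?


Per alternative of B: FIRST(a) = {a}; FIRST(ε) = {ε}
FIRST(B) = {a, ε}


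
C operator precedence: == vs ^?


'==' is equality (level 6); '^' is bitwise XOR (level 4)
Higher level binds tighter
'==' has higher precedence than '^'


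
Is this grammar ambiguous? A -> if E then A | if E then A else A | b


dangling else: 'if E then if E then b else b' parses two ways
Ambiguous


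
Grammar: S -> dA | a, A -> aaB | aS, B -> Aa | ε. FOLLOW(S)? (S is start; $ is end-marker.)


$ ∈ FOLLOW(S). For each A -> αBβ: add FIRST(β)\{ε} to FOLLOW(B); if β nullable, add FOLLOW(A).
FOLLOW(S) = {$, a}


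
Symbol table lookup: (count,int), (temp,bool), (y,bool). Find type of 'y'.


Lookup 'y' → type bool


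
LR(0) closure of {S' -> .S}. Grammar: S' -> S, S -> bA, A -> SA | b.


Start: S' -> .S
For each item with dot before a nonterminal B, add B -> .γ for every B-production
Closure: [S' -> .S, S -> .bA]


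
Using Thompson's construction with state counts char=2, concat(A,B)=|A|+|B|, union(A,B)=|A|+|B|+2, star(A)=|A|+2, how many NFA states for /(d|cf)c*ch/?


Syntax tree has 6 char leaf(s), 1 union(s), 1 star(s)
chars contribute 6×2 = 12; each union adds +2; each star adds +2
Total: 12 + 2 + 2 = 16 states


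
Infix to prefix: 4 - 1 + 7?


left-to-right (same/higher precedence on left): tree is (+ (- 4 1) 7)
Prefix: + - 4 1 7


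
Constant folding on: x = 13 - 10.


13 - 10 = 3 at compile time
Optimized: x = 3


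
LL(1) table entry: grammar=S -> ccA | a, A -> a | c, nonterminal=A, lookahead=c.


For [A, c]: 'c' ∈ FIRST(c)
Entry: A -> c


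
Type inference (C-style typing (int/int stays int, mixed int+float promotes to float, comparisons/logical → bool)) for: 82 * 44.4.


Operand types: int * float
Rule: mixed int/float promotes to float; int/int stays int
Result type: float


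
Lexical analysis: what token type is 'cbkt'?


Pattern: letter/underscore followed by alphanumerics, not a keyword
Type: IDENTIFIER


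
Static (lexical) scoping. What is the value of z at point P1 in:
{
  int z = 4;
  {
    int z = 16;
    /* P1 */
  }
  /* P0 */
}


z declared in the same block as P1
z = 16


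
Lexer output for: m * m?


Scan left to right, longest-match per lexeme
Tokens: ID(m), OP(*), ID(m)


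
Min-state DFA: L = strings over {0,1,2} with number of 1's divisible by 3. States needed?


Track (count of 1) mod 3: states 0..2, accept at 0
Minimal DFA: 3 states


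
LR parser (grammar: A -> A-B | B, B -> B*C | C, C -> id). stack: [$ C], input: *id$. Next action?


'C' (not preceded by B*) is the handle for B -> C
Action: reduce (B -> C)


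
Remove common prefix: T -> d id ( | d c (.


Common prefix: 'd'
Factored: T -> d T', T' -> id ( | c (


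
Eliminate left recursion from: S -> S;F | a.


Left-recursive alternatives: S;F; non-recursive: a
Introduce S': S -> aS', S' -> ;FS' | ε


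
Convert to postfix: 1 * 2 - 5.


Left to right (same or higher precedence on left)
Postfix: 1 2 * 5 -


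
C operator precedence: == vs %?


'%' is multiplicative (level 10); '==' is equality (level 6)
Higher level binds tighter
'%' has higher precedence than '=='


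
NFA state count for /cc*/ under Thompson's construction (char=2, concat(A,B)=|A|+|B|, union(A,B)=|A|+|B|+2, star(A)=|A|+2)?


Syntax tree has 2 char leaf(s), 0 union(s), 1 star(s)
chars contribute 2×2 = 4; each union adds +2; each star adds +2
Total: 4 + 0 + 2 = 6 states


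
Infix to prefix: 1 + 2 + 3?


left-to-right (same/higher precedence on left): tree is (+ (+ 1 2) 3)
Prefix: + + 1 2 3


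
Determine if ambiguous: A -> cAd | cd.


balanced c^n…d^n: each string has a unique parse
Unambiguous


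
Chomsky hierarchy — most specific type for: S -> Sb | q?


Left-linear: every RHS is a terminal or one nonterminal followed by a terminal
Classification: Type 3 (Regular)


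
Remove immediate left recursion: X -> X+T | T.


Left-recursive alternatives: X+T; non-recursive: T
Introduce X': X -> TX', X' -> +TX' | ε


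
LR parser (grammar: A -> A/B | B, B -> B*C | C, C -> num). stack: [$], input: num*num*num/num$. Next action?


no handle on stack; shift 'num'
Action: shift


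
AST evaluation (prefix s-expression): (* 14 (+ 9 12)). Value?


Evaluate inner: (+ 9 12) = 21
Evaluate root: (* 14 21) = 294
Result: 294


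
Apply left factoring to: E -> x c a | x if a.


Common prefix: 'x'
Factored: E -> x E', E' -> c a | if a


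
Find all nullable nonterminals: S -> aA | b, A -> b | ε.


A nonterminal is nullable iff some alternative derives ε (directly, or every symbol in it is nullable)
Nullable: {A}


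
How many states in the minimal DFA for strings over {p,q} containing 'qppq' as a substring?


KMP-style automaton: 4 progress states + 1 absorbing accept = 5
Minimal DFA: 5 states


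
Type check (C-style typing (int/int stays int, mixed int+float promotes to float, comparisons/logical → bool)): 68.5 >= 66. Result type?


Operand types: float >= int
Rule: comparison yields bool
Result type: bool


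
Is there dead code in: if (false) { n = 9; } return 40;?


condition is constant false, so the whole block is unreachable
Dead: 'if (false) { n = 9; }'


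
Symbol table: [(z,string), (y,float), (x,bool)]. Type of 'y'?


Lookup 'y' → type float


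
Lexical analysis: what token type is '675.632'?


Pattern: digits with a decimal point
Type: FLOAT_LITERAL


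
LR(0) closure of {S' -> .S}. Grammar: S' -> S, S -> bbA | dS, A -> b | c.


Start: S' -> .S
For each item with dot before a nonterminal B, add B -> .γ for every B-production
Closure: [S' -> .S, S -> .bbA, S -> .dS]


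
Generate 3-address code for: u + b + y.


Break into single-operator statements:
t1 = u + b
t2 = t1 + y


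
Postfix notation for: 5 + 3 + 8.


Left to right (same or higher precedence on left)
Postfix: 5 3 + 8 +


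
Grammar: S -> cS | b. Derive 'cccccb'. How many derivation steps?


Derivation: S => cS => ccS => cccS => ccccS => cccccS => cccccb
Steps: 6


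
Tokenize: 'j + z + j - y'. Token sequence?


Scan left to right, longest-match per lexeme
Tokens: ID(j), OP(+), ID(z), OP(+), ID(j), OP(-), ID(y)


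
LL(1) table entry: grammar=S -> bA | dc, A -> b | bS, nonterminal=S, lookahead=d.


For [S, d]: 'd' ∈ FIRST(dc)
Entry: S -> dc


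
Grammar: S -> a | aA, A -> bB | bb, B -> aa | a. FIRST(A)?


Per alternative of A: FIRST(bB) = {b}; FIRST(bb) = {b}
FIRST(A) = {b}


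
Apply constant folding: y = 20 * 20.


20 * 20 = 400 at compile time
Optimized: y = 400


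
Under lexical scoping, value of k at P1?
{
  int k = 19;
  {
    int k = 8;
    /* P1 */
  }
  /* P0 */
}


k declared in the same block as P1
k = 8


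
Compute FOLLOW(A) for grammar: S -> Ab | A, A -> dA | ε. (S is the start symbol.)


$ ∈ FOLLOW(S). For each A -> αBβ: add FIRST(β)\{ε} to FOLLOW(B); if β nullable, add FOLLOW(A).
FOLLOW(A) = {$, b}


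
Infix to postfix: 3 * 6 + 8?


Left to right (same or higher precedence on left)
Postfix: 3 6 * 8 +


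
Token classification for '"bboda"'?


Pattern: double-quoted sequence
Type: STRING_LITERAL


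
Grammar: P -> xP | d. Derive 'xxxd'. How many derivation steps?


Derivation: P => xP => xxP => xxxP => xxxd
Steps: 4


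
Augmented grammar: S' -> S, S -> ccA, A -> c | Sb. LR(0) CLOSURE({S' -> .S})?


Start: S' -> .S
For each item with dot before a nonterminal B, add B -> .γ for every B-production
Closure: [S' -> .S, S -> .ccA]


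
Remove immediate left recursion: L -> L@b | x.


Left-recursive alternatives: L@b; non-recursive: x
Introduce L': L -> xL', L' -> @bL' | ε


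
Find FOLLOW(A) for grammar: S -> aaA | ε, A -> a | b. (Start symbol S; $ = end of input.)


$ ∈ FOLLOW(S). For each A -> αBβ: add FIRST(β)\{ε} to FOLLOW(B); if β nullable, add FOLLOW(A).
FOLLOW(A) = {$}


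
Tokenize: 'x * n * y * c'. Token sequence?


Scan left to right, longest-match per lexeme
Tokens: ID(x), OP(*), ID(n), OP(*), ID(y), OP(*), ID(c)


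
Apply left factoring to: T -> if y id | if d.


Common prefix: 'if'
Factored: T -> if T', T' -> y id | d


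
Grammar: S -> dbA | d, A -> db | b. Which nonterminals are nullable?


A nonterminal is nullable iff some alternative derives ε (directly, or every symbol in it is nullable)
Nullable: {}


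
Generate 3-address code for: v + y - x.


Break into single-operator statements:
t1 = v + y
t2 = t1 - x


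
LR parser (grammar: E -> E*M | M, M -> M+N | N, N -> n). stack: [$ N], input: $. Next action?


'N' (not preceded by M+) is the handle for M -> N
Action: reduce (M -> N)


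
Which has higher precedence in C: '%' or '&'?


'%' is multiplicative (level 10); '&' is bitwise AND (level 5)
Higher level binds tighter
'%' has higher precedence than '&'


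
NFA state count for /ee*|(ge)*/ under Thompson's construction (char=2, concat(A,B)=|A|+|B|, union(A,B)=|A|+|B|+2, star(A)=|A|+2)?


Syntax tree has 4 char leaf(s), 1 union(s), 2 star(s)
chars contribute 4×2 = 8; each union adds +2; each star adds +2
Total: 8 + 2 + 4 = 14 states


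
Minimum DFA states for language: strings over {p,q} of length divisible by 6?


Track length mod 6: states 0..5, accept at 0
Minimal DFA: 6 states


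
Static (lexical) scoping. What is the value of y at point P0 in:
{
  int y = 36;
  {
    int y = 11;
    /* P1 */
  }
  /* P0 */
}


y declared in the same block as P0
y = 36


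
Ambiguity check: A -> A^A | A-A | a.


'a^a-a' has two parse trees (no precedence encoded between ^ and -)
Ambiguous


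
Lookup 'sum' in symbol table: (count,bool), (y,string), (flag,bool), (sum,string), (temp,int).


Lookup 'sum' → type string


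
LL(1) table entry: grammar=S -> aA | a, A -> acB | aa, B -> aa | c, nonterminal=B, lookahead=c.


For [B, c]: 'c' ∈ FIRST(c)
Entry: B -> c


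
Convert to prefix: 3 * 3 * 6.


left-to-right (same/higher precedence on left): tree is (* (* 3 3) 6)
Prefix: * * 3 3 6


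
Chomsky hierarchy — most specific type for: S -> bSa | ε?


Single nonterminal LHS, but b^n a^n is not regular
Classification: Type 2 (Context-Free)


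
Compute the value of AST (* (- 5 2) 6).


Evaluate inner: (- 5 2) = 3
Evaluate root: (* 3 6) = 18
Result: 18


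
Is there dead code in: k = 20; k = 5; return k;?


first assignment to k is overwritten before any read
Dead: 'k = 20'


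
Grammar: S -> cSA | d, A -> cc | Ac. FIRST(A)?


Per alternative of A: FIRST(cc) = {c}; FIRST(Ac) = {c}
FIRST(A) = {c}


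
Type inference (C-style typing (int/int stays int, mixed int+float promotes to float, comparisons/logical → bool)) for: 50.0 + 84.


Operand types: float + int
Rule: mixed int/float promotes to float; int/int stays int
Result type: float


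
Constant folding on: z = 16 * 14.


16 * 14 = 224 at compile time
Optimized: z = 224


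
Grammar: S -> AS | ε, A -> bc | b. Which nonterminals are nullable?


A nonterminal is nullable iff some alternative derives ε (directly, or every symbol in it is nullable)
Nullable: {S}


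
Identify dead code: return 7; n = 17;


statement follows a return and is unreachable
Dead: 'n = 17'


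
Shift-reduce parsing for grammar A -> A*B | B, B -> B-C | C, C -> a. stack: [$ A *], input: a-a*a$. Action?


no handle ('A*' is not any RHS); shift 'a'
Action: shift


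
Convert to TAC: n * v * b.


Break into single-operator statements:
t1 = n * v
t2 = t1 * b


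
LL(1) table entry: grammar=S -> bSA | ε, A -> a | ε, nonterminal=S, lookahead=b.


For [S, b]: 'b' ∈ FIRST(bSA)
Entry: S -> bSA


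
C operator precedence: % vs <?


'%' is multiplicative (level 10); '<' is relational (level 7)
Higher level binds tighter
'%' has higher precedence than '<'


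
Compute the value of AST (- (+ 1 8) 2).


Evaluate inner: (+ 1 8) = 9
Evaluate root: (- 9 2) = 7
Result: 7


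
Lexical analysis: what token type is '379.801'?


Pattern: digits with a decimal point
Type: FLOAT_LITERAL


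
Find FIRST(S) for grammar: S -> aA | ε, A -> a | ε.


Per alternative of S: FIRST(aA) = {a}; FIRST(ε) = {ε}
FIRST(S) = {a, ε}


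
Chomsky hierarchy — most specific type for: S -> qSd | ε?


Single nonterminal LHS, but q^n d^n is not regular
Classification: Type 2 (Context-Free)


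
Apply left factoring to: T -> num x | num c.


Common prefix: 'num'
Factored: T -> num T', T' -> x | c


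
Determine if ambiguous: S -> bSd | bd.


balanced b^n…d^n: each string has a unique parse
Unambiguous


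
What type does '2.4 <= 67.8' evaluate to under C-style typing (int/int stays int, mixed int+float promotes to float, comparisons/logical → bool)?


Operand types: float <= float
Rule: comparison yields bool
Result type: bool


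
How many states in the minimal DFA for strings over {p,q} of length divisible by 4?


Track length mod 4: states 0..3, accept at 0
Minimal DFA: 4 states


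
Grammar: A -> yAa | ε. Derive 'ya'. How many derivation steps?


Derivation: A => yAa => ya
Steps: 2


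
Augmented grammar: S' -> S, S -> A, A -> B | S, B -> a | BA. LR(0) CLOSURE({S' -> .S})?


Start: S' -> .S
For each item with dot before a nonterminal B, add B -> .γ for every B-production
Closure: [S' -> .S, S -> .A, A -> .B, A -> .S, B -> .a, B -> .BA]


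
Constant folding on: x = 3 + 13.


3 + 13 = 16 at compile time
Optimized: x = 16


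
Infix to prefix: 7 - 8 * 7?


'*' binds tighter: tree is (- 7 (* 8 7))
Prefix: - 7 * 8 7


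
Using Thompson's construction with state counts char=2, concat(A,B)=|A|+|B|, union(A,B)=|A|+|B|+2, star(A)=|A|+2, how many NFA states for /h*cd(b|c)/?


Syntax tree has 5 char leaf(s), 1 union(s), 1 star(s)
chars contribute 5×2 = 10; each union adds +2; each star adds +2
Total: 10 + 2 + 2 = 14 states


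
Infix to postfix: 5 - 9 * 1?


* has higher precedence, evaluate 9*1 first
Postfix: 5 9 1 * -


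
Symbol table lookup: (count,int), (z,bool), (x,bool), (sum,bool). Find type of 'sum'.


Lookup 'sum' → type bool


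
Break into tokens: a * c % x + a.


Scan left to right, longest-match per lexeme
Tokens: ID(a), OP(*), ID(c), OP(%), ID(x), OP(+), ID(a)


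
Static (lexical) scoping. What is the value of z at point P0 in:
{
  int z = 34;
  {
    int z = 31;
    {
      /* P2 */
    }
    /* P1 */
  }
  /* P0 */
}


z declared in the same block as P0
z = 34


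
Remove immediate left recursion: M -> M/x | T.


Left-recursive alternatives: M/x; non-recursive: T
Introduce M': M -> TM', M' -> /xM' | ε


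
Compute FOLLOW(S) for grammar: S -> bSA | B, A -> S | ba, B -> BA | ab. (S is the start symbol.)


$ ∈ FOLLOW(S). For each A -> αBβ: add FIRST(β)\{ε} to FOLLOW(B); if β nullable, add FOLLOW(A).
FOLLOW(S) = {$, a, b}


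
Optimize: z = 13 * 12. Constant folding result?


13 * 12 = 156 at compile time
Optimized: z = 156


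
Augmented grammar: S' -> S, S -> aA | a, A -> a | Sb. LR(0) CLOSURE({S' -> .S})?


Start: S' -> .S
For each item with dot before a nonterminal B, add B -> .γ for every B-production
Closure: [S' -> .S, S -> .aA, S -> .a]


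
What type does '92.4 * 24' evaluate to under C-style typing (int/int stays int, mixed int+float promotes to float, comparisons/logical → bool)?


Operand types: float * int
Rule: mixed int/float promotes to float; int/int stays int
Result type: float


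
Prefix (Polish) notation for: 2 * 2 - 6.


left-to-right (same/higher precedence on left): tree is (- (* 2 2) 6)
Prefix: - * 2 2 6


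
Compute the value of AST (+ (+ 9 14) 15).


Evaluate inner: (+ 9 14) = 23
Evaluate root: (+ 23 15) = 38
Result: 38


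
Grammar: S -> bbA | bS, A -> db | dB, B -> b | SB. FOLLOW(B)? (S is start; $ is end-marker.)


$ ∈ FOLLOW(S). For each A -> αBβ: add FIRST(β)\{ε} to FOLLOW(B); if β nullable, add FOLLOW(A).
FOLLOW(B) = {$, b}


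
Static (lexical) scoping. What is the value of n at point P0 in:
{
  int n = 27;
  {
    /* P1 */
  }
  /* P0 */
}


n declared in the same block as P0
n = 27


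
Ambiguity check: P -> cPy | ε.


balanced c^n…y^n: each string has a unique parse
Unambiguous


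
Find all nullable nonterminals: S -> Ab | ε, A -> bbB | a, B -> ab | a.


A nonterminal is nullable iff some alternative derives ε (directly, or every symbol in it is nullable)
Nullable: {S}


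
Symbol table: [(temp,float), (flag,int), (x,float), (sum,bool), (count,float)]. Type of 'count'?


Lookup 'count' → type float


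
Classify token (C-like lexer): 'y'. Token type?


Pattern: letter/underscore followed by alphanumerics, not a keyword
Type: IDENTIFIER


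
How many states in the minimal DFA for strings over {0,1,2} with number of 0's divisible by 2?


Track (count of 0) mod 2: states 0..1, accept at 0
Minimal DFA: 2 states


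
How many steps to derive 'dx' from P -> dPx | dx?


Derivation: P => dx
Steps: 1


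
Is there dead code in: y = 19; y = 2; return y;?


first assignment to y is overwritten before any read
Dead: 'y = 19'


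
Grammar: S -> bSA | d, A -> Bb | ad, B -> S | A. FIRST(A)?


Per alternative of A: FIRST(Bb) = {a, b, d}; FIRST(ad) = {a}
FIRST(A) = {a, b, d}


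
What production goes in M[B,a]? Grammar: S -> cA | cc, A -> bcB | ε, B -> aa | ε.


For [B, a]: 'a' ∈ FIRST(aa)
Entry: B -> aa


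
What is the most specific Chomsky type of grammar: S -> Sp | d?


Left-linear: every RHS is a terminal or one nonterminal followed by a terminal
Classification: Type 3 (Regular)


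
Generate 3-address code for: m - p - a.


Break into single-operator statements:
t1 = m - p
t2 = t1 - a


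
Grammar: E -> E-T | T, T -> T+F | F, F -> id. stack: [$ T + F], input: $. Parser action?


handle 'T+F' on top
Action: reduce (T -> T+F)


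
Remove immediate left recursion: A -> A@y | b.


Left-recursive alternatives: A@y; non-recursive: b
Introduce A': A -> bA', A' -> @yA' | ε


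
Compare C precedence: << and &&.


'<<' is shift (level 8); '&&' is logical AND (level 2)
Higher level binds tighter
'<<' has higher precedence than '&&'


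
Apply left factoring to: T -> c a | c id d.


Common prefix: 'c'
Factored: T -> c T', T' -> a | id d


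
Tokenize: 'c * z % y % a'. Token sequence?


Scan left to right, longest-match per lexeme
Tokens: ID(c), OP(*), ID(z), OP(%), ID(y), OP(%), ID(a)


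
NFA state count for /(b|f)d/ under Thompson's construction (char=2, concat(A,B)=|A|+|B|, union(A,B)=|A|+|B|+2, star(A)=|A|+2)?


Syntax tree has 3 char leaf(s), 1 union(s), 0 star(s)
chars contribute 3×2 = 6; each union adds +2; each star adds +2
Total: 6 + 2 + 0 = 8 states


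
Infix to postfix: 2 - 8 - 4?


Left to right (same or higher precedence on left)
Postfix: 2 8 - 4 -


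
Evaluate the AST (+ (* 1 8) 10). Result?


Evaluate inner: (* 1 8) = 8
Evaluate root: (+ 8 10) = 18
Result: 18


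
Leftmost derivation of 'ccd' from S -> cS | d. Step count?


Derivation: S => cS => ccS => ccd
Steps: 3


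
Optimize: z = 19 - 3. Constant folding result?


19 - 3 = 16 at compile time
Optimized: z = 16


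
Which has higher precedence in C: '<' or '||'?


'<' is relational (level 7); '||' is logical OR (level 1)
Higher level binds tighter
'<' has higher precedence than '||'


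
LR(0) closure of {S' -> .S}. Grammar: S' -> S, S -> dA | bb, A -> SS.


Start: S' -> .S
For each item with dot before a nonterminal B, add B -> .γ for every B-production
Closure: [S' -> .S, S -> .dA, S -> .bb]


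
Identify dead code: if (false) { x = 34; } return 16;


condition is constant false, so the whole block is unreachable
Dead: 'if (false) { x = 34; }'


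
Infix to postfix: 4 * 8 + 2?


Left to right (same or higher precedence on left)
Postfix: 4 8 * 2 +


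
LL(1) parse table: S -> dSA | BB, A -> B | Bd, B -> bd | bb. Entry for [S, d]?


For [S, d]: 'd' ∈ FIRST(dSA)
Entry: S -> dSA


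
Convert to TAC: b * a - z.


Break into single-operator statements:
t1 = b * a
t2 = t1 - z


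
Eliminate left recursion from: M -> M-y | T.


Left-recursive alternatives: M-y; non-recursive: T
Introduce M': M -> TM', M' -> -yM' | ε


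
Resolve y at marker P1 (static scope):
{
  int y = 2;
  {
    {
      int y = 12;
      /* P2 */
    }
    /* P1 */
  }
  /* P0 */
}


P1's block does not declare y; resolves to the enclosing declaration at depth 0
y = 2


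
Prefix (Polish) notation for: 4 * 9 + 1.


left-to-right (same/higher precedence on left): tree is (+ (* 4 9) 1)
Prefix: + * 4 9 1


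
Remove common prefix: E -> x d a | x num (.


Common prefix: 'x'
Factored: E -> x E', E' -> d a | num (


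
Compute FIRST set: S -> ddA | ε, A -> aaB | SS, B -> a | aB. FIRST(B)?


Per alternative of B: FIRST(a) = {a}; FIRST(aB) = {a}
FIRST(B) = {a}


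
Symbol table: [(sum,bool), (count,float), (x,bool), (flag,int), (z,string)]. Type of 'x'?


Lookup 'x' → type bool


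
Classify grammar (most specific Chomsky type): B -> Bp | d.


Left-linear: every RHS is a terminal or one nonterminal followed by a terminal
Classification: Type 3 (Regular)


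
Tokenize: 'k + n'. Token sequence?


Scan left to right, longest-match per lexeme
Tokens: ID(k), OP(+), ID(n)


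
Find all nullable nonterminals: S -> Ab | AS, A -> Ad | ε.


A nonterminal is nullable iff some alternative derives ε (directly, or every symbol in it is nullable)
Nullable: {A}


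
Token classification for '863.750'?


Pattern: digits with a decimal point
Type: FLOAT_LITERAL


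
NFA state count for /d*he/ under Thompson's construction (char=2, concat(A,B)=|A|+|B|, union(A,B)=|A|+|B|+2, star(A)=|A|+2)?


Syntax tree has 3 char leaf(s), 0 union(s), 1 star(s)
chars contribute 3×2 = 6; each union adds +2; each star adds +2
Total: 6 + 0 + 2 = 8 states


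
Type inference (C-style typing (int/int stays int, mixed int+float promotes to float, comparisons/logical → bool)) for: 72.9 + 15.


Operand types: float + int
Rule: mixed int/float promotes to float; int/int stays int
Result type: float


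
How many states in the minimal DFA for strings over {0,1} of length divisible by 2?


Track length mod 2: states 0..1, accept at 0
Minimal DFA: 2 states


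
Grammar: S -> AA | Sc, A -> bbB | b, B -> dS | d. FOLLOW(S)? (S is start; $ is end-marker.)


$ ∈ FOLLOW(S). For each A -> αBβ: add FIRST(β)\{ε} to FOLLOW(B); if β nullable, add FOLLOW(A).
FOLLOW(S) = {$, b, c}


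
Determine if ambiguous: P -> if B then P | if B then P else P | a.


dangling else: 'if B then if B then a else a' parses two ways
Ambiguous


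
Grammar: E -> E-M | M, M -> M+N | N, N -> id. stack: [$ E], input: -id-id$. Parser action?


shift '-' to continue E -> E-M
Action: shift


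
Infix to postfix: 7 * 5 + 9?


Left to right (same or higher precedence on left)
Postfix: 7 5 * 9 +


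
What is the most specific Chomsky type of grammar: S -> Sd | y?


Left-linear: every RHS is a terminal or one nonterminal followed by a terminal
Classification: Type 3 (Regular)


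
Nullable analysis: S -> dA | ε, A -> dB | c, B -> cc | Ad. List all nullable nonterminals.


A nonterminal is nullable iff some alternative derives ε (directly, or every symbol in it is nullable)
Nullable: {S}


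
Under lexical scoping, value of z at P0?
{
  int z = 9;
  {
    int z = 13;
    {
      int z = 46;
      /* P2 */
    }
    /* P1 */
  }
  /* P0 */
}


z declared in the same block as P0
z = 9
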